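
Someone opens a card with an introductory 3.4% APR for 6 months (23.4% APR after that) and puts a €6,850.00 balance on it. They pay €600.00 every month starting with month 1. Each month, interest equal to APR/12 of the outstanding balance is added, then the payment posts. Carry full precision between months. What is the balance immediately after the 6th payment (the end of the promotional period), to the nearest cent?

Promo months 1–6 at r₀ = 3.4%/12 = 0.00283333; months 7+ at r₁ = 23.4%/12 = 0.0195.
After month 6: iterate B ← B·(1+r₀) − €600.00 for 6 months → €3,341.68.

€3,341.68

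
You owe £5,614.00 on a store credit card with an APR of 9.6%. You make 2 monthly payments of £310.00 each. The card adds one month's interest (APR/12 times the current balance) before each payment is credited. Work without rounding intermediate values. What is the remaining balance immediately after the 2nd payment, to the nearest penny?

Monthly rate r = 9.6%/12 = 0.8% = 0.008.
Each month: B ← B·(1+r) − £310.00.
Month 1: interest £44.91; balance after payment £5,348.91.
Month 2: interest £42.79; balance after payment £5,081.70.

£5,081.70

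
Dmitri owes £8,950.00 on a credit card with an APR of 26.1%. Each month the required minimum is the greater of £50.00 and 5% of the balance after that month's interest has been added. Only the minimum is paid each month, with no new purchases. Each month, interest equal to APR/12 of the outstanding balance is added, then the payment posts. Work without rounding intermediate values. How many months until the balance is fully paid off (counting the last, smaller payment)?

Monthly rate r = 26.1%/12 = 2.175% = 0.02175.
While 5% of the post-interest balance exceeds £50.00, each month B ← (B·(1+r))·(1 − 0.05), i.e. B shrinks by the factor (1+r)·0.95 = 0.97066.
This holds for months 1–75. Entering month 76 the balance is £959.27; 5% of the post-interest balance is now below £50.00, so the flat £50.00 minimum applies from here.
From month 76 a fixed £50.00 at rate r clears £959.27 in 26 more payments. Total: 75 + 26 = 101 months.

101 months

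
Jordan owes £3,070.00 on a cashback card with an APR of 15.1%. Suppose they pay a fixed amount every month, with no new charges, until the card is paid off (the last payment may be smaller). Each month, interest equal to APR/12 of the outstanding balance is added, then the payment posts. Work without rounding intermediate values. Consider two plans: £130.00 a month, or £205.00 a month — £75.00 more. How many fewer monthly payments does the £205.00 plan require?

12 fewer payments

Monthly rate r = 15.1%/12 = 1.25833% = 0.0125833.
At £130.00/mo: n = ⌈−ln(1 − rB₀/P)/ln(1+r)⌉ = 29 payments (last £26.03); total interest = total paid − £3,070.00 = £596.03.
At £205.00/mo: 17 payments (last £143.28); total interest £353.28.
Payments saved = 29 − 17 = 12.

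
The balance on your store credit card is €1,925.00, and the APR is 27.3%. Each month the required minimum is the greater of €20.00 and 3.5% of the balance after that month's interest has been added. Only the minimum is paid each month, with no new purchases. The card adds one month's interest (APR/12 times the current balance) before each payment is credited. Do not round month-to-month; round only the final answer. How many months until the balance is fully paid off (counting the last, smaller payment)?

140 months

Monthly rate r = 27.3%/12 = 2.275% = 0.02275.
While 3.5% of the post-interest balance exceeds €20.00, each month B ← (B·(1+r))·(1 − 0.035), i.e. B shrinks by the factor (1+r)·0.965 = 0.98695.
This holds for months 1–95. Entering month 96 the balance is €552.87; 3.5% of the post-interest balance is now below €20.00, so the flat €20.00 minimum applies from here.
From month 96 a fixed €20.00 at rate r clears €552.87 in 45 more payments. Total: 95 + 45 = 140 months.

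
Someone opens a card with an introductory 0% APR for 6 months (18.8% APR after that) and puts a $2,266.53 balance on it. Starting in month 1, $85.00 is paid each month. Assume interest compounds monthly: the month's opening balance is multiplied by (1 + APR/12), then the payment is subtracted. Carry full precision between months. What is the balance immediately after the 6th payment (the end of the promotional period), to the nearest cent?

Promo months 1–6 at r₀ = 0%/12 = 0; months 7+ at r₁ = 18.8%/12 = 0.0156667.
After month 6 (no interest yet): B = $2,266.53 − 6·$85.00 = $1,756.53.

$1,756.53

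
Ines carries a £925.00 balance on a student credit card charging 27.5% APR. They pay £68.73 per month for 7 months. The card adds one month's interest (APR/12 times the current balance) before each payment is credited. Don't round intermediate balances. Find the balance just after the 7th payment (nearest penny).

Monthly rate r = 27.5%/12 = 2.29167% = 0.0229167.
Each month: B ← B·(1+r) − £68.73.
Month 1: interest £21.20; balance after payment £877.47.
Month 2: interest £20.11; balance after payment £828.85.
Month 3: interest £18.99; balance after payment £779.11.
Month 4: interest £17.85; balance after payment £728.24.
Month 5: interest £16.69; balance after payment £676.19.
Month 6: interest £15.50; balance after payment £622.96.
Month 7: interest £14.28; balance after payment £568.51.

£568.51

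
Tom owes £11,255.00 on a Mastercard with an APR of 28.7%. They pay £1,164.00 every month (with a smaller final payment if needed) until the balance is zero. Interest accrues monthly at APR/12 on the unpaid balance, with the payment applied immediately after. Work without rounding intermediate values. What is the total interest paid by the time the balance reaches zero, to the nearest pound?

Monthly rate r = 28.7%/12 = 2.39167% = 0.0239167.
Payoff takes n = ⌈−ln(1 − rB₀/P)/ln(1+r)⌉ = ⌈11.127⌉ = 12 payments; the last is £149.81.
Total paid = 11·£1,164.00 + £149.81 = £12,953.81.
Total interest = total paid − principal = £12,953.81 − £11,255.00 = £1,698.81.

£1,699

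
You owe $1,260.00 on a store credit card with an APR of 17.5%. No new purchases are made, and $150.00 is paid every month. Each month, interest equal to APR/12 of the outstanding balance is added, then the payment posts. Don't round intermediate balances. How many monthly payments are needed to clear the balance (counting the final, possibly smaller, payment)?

Monthly rate r = 17.5%/12 = 1.45833% = 0.0145833.
Recurrence: B ← B·(1+r) − $150.00.
Month 1: interest $18.38; balance after payment $1,128.38.
Month 2: interest $16.46; balance after payment $994.83.
Closed form: n = −ln(1 − rB₀/P)/ln(1+r) = −ln(0.8775)/ln(1.01458) ≈ 9.026, so the balance reaches zero during payment 10.

10 months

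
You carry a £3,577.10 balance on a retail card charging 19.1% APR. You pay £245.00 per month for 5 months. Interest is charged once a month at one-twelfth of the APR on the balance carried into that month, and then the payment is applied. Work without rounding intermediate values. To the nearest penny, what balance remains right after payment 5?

Monthly rate r = 19.1%/12 = 1.59167% = 0.0159167.
Each month: B ← B·(1+r) − £245.00.
Month 1: interest £56.94; balance after payment £3,389.04.
Month 2: interest £53.94; balance after payment £3,197.98.
Month 3: interest £50.90; balance after payment £3,003.88.
Month 4: interest £47.81; balance after payment £2,806.69.
Month 5: interest £44.67; balance after payment £2,606.36.

£2,606.36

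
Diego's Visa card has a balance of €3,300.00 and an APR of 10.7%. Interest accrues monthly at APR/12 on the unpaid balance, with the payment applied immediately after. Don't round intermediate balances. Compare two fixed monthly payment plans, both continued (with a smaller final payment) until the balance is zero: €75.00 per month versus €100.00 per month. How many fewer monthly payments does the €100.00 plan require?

Monthly rate r = 10.7%/12 = 0.891667% = 0.00891667.
At €75.00/mo: n = ⌈−ln(1 − rB₀/P)/ln(1+r)⌉ = 57 payments (last €8.55); total interest = total paid − €3,300.00 = €908.55.
At €100.00/mo: 40 payments (last €25.83); total interest €625.83.
Payments saved = 57 − 40 = 17.

17 fewer payments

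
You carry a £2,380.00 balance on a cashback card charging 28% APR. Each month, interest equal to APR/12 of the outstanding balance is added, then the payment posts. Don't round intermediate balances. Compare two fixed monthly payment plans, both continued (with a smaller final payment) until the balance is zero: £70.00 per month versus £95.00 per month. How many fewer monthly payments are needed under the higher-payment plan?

Monthly rate r = 28%/12 = 2.33333% = 0.0233333.
At £70.00/mo: n = ⌈−ln(1 − rB₀/P)/ln(1+r)⌉ = 69 payments (last £25.10); total interest = total paid − £2,380.00 = £2,405.10.
At £95.00/mo: 39 payments (last £8.08); total interest £1,238.08.
Payments saved = 69 − 39 = 30.

30 fewer payments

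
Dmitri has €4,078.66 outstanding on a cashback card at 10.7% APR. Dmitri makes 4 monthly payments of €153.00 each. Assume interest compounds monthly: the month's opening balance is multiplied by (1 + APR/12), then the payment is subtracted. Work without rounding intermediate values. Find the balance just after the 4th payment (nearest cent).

Monthly rate r = 10.7%/12 = 0.891667% = 0.00891667.
Each month: B ← B·(1+r) − €153.00.
Month 1: interest €36.37; balance after payment €3,962.03.
Month 2: interest €35.33; balance after payment €3,844.36.
Month 3: interest €34.28; balance after payment €3,725.63.
Month 4: interest €33.22; balance after payment €3,605.86.

€3,605.86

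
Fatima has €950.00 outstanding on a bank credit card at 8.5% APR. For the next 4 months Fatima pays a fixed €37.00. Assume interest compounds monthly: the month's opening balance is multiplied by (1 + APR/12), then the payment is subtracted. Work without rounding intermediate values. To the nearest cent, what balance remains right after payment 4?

€827.62

Monthly rate r = 8.5%/12 = 0.708333% = 0.00708333.
Each month: B ← B·(1+r) − €37.00.
Month 1: interest €6.73; balance after payment €919.73.
Month 2: interest €6.51; balance after payment €889.24.
Month 3: interest €6.30; balance after payment €858.54.
Month 4: interest €6.08; balance after payment €827.62.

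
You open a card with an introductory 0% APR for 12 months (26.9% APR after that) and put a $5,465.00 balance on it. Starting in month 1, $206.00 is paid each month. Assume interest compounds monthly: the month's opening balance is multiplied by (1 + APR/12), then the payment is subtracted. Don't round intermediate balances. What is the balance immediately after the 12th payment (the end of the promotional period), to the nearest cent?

$2,993.00

Promo months 1–12 at r₀ = 0%/12 = 0; months 13+ at r₁ = 26.9%/12 = 0.0224167.
After month 12 (no interest yet): B = $5,465.00 − 12·$206.00 = $2,993.00.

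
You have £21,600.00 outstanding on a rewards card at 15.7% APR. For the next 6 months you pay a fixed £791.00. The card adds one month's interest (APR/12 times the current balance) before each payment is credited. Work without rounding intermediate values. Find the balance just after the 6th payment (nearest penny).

£18,448.07

Monthly rate r = 15.7%/12 = 1.30833% = 0.0130833.
Each month: B ← B·(1+r) − £791.00.
Month 1: interest £282.60; balance after payment £21,091.60.
Month 2: interest £275.95; balance after payment £20,576.55.
Month 3: interest £269.21; balance after payment £20,054.76.
Month 4: interest £262.38; balance after payment £19,526.14.
Month 5: interest £255.47; balance after payment £18,990.61.
Month 6: interest £248.46; balance after payment £18,448.07.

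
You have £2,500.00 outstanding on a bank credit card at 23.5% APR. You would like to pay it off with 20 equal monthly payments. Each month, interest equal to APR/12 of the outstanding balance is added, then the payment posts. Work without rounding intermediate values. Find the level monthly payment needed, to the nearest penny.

£152.28

Monthly rate r = 23.5%/12 = 1.95833% = 0.0195833.
Level-payment amortization: P = B₀·r / (1 − (1+r)^(−n)) = 2500.00·0.0195833 / (1 − 1.01958^(−20)).
Denominator 1 − (1+r)^(−20) = 0.321506882.
P = 48.9583 / 0.321506882 ≈ 152.28.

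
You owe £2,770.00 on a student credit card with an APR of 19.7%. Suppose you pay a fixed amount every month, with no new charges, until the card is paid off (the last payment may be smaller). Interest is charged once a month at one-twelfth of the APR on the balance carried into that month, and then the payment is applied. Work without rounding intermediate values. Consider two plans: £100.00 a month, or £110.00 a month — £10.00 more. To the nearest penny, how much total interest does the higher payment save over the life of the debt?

£121.21

Monthly rate r = 19.7%/12 = 1.64167% = 0.0164167.
At £100.00/mo: n = ⌈−ln(1 − rB₀/P)/ln(1+r)⌉ = 38 payments (last £24.78); total interest = total paid − £2,770.00 = £954.78.
At £110.00/mo: 33 payments (last £83.57); total interest £833.57.
Interest saved = £954.78 − £833.57 = £121.21.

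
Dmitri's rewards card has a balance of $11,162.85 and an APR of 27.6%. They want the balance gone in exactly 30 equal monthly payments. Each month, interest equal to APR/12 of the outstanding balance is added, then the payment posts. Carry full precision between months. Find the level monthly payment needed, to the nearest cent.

Monthly rate r = 27.6%/12 = 2.3% = 0.023.
Level-payment amortization: P = B₀·r / (1 − (1+r)^(−n)) = 11162.85·0.023 / (1 − 1.023^(−30)).
Denominator 1 − (1+r)^(−30) = 0.49448856.
P = 256.746 / 0.49448856 ≈ 519.21.

$519.21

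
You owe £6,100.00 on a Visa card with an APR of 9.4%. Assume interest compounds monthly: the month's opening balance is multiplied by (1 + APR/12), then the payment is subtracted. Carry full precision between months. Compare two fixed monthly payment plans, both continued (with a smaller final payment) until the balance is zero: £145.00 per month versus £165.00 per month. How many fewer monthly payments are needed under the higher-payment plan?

Monthly rate r = 9.4%/12 = 0.783333% = 0.00783333.
At £145.00/mo: n = ⌈−ln(1 − rB₀/P)/ln(1+r)⌉ = 52 payments (last £34.45); total interest = total paid − £6,100.00 = £1,329.45.
At £165.00/mo: 44 payments (last £135.44); total interest £1,130.44.
Payments saved = 52 − 44 = 8.

8 fewer payments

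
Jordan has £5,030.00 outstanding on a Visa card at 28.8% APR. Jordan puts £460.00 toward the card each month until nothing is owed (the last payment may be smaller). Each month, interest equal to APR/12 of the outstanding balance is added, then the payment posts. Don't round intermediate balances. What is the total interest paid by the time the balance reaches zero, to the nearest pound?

£875

Monthly rate r = 28.8%/12 = 2.4% = 0.024.
Payoff takes n = ⌈−ln(1 − rB₀/P)/ln(1+r)⌉ = ⌈12.835⌉ = 13 payments; the last is £384.83.
Total paid = 12·£460.00 + £384.83 = £5,904.83.
Total interest = total paid − principal = £5,904.83 − £5,030.00 = £874.83.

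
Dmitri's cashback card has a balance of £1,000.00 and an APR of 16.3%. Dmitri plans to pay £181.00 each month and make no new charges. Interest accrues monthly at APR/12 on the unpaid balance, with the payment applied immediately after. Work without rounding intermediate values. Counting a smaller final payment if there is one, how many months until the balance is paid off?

Monthly rate r = 16.3%/12 = 1.35833% = 0.0135833.
Recurrence: B ← B·(1+r) − £181.00.
Month 1: interest £13.58; balance after payment £832.58.
Month 2: interest £11.31; balance after payment £662.89.
Month 3: interest £9.00; balance after payment £490.90.
Month 4: interest £6.67; balance after payment £316.56.
Month 5: interest £4.30; balance after payment £139.86.
Month 6: interest £1.90; balance after payment £0.00.

6 months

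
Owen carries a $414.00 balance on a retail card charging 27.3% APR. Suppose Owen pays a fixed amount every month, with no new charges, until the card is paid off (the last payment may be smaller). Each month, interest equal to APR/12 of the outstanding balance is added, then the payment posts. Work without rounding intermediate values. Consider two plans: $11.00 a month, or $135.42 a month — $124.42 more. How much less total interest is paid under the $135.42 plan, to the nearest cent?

Monthly rate r = 27.3%/12 = 2.275% = 0.02275.
At $11.00/mo: n = ⌈−ln(1 − rB₀/P)/ln(1+r)⌉ = 87 payments (last $2.44); total interest = total paid − $414.00 = $534.44.
At $135.42/mo: 4 payments (last $27.95); total interest $20.21.
Interest saved = $534.44 − $20.21 = $514.23.

$514.23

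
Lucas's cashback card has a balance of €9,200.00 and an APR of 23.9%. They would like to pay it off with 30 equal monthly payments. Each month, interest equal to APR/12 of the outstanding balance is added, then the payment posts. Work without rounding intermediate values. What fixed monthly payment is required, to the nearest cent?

Monthly rate r = 23.9%/12 = 1.99167% = 0.0199167.
Level-payment amortization: P = B₀·r / (1 − (1+r)^(−n)) = 9200.00·0.0199167 / (1 − 1.01992^(−30)).
Denominator 1 − (1+r)^(−30) = 0.446574281.
P = 183.233 / 0.446574281 ≈ 410.31.

€410.31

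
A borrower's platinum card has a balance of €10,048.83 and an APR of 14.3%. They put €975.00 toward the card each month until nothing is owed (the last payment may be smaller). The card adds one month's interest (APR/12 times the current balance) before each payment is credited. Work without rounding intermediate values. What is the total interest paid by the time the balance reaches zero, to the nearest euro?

€737

Monthly rate r = 14.3%/12 = 1.19167% = 0.0119167.
Payoff takes n = ⌈−ln(1 − rB₀/P)/ln(1+r)⌉ = ⌈11.062⌉ = 12 payments; the last is €60.71.
Total paid = 11·€975.00 + €60.71 = €10,785.71.
Total interest = total paid − principal = €10,785.71 − €10,048.83 = €736.88.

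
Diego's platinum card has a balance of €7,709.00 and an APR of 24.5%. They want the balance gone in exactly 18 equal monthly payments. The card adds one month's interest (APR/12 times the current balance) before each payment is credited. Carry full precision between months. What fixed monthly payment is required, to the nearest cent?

€516.09

Monthly rate r = 24.5%/12 = 2.04167% = 0.0204167.
Level-payment amortization: P = B₀·r / (1 − (1+r)^(−n)) = 7709.00·0.0204167 / (1 − 1.02042^(−18)).
Denominator 1 − (1+r)^(−18) = 0.304968931.
P = 157.392 / 0.304968931 ≈ 516.09.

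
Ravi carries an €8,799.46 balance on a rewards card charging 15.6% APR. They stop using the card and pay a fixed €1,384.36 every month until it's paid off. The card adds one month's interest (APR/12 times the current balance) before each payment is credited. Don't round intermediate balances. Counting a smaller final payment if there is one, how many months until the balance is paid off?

Monthly rate r = 15.6%/12 = 1.3% = 0.013.
Recurrence: B ← B·(1+r) − €1,384.36.
Month 1: interest €114.39; balance after payment €7,529.49.
Month 2: interest €97.88; balance after payment €6,243.02.
Closed form: n = −ln(1 − rB₀/P)/ln(1+r) = −ln(0.91737)/ln(1.013) ≈ 6.677, so the balance reaches zero during payment 7.

7 payments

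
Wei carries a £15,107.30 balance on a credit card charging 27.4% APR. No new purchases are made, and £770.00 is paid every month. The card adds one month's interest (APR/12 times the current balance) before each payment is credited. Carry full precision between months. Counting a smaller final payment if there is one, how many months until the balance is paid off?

Monthly rate r = 27.4%/12 = 2.28333% = 0.0228333.
Recurrence: B ← B·(1+r) − £770.00.
Month 1: interest £344.95; balance after payment £14,682.25.
Month 2: interest £335.24; balance after payment £14,247.49.
Closed form: n = −ln(1 − rB₀/P)/ln(1+r) = −ln(0.55201)/ln(1.02283) ≈ 26.319, so the balance reaches zero during payment 27.

27 payments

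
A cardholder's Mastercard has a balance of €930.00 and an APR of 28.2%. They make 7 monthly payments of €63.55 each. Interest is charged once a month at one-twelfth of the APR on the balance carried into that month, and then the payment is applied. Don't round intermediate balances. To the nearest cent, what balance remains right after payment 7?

Monthly rate r = 28.2%/12 = 2.35% = 0.0235.
Each month: B ← B·(1+r) − €63.55.
Month 1: interest €21.86; balance after payment €888.31.
Month 2: interest €20.88; balance after payment €845.63.
Month 3: interest €19.87; balance after payment €801.95.
Month 4: interest €18.85; balance after payment €757.25.
Month 5: interest €17.80; balance after payment €711.49.
Month 6: interest €16.72; balance after payment €664.66.
Month 7: interest €15.62; balance after payment €616.73.

€616.73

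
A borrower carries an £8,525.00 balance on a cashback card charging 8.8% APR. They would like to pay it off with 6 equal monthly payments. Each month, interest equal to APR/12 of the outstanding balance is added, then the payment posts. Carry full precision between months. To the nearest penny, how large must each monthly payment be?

£1,457.52

Monthly rate r = 8.8%/12 = 0.733333% = 0.00733333.
Level-payment amortization: P = B₀·r / (1 − (1+r)^(−n)) = 8525.00·0.00733333 / (1 − 1.00733^(−6)).
Denominator 1 − (1+r)^(−6) = 0.0428923923.
P = 62.5167 / 0.0428923923 ≈ 1457.52.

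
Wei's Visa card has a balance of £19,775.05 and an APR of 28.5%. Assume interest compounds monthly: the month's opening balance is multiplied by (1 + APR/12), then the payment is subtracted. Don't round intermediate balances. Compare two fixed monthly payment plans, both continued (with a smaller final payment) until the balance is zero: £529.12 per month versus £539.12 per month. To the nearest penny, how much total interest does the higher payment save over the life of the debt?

£2,208.28

Monthly rate r = 28.5%/12 = 2.375% = 0.02375.
At £529.12/mo: n = ⌈−ln(1 − rB₀/P)/ln(1+r)⌉ = 94 payments (last £66.94); total interest = total paid − £19,775.05 = £29,500.05.
At £539.12/mo: 88 payments (last £163.38); total interest £27,291.77.
Interest saved = £29,500.05 − £27,291.77 = £2,208.28.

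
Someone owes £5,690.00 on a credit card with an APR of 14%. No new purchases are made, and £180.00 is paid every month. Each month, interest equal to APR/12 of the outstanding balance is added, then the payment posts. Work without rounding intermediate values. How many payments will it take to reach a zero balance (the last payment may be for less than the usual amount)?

Monthly rate r = 14%/12 = 1.16667% = 0.0116667.
Recurrence: B ← B·(1+r) − £180.00.
Month 1: interest £66.38; balance after payment £5,576.38.
Month 2: interest £65.06; balance after payment £5,461.44.
Closed form: n = −ln(1 − rB₀/P)/ln(1+r) = −ln(0.6312)/ln(1.01167) ≈ 39.669, so the balance reaches zero during payment 40.

40 months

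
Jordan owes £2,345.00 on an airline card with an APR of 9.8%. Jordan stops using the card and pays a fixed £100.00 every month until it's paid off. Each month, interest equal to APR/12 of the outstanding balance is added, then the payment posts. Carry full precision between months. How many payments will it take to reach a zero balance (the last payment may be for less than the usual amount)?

27 months

Monthly rate r = 9.8%/12 = 0.816667% = 0.00816667.
Recurrence: B ← B·(1+r) − £100.00.
Month 1: interest £19.15; balance after payment £2,264.15.
Month 2: interest £18.49; balance after payment £2,182.64.
Closed form: n = −ln(1 − rB₀/P)/ln(1+r) = −ln(0.80849)/ln(1.00817) ≈ 26.137, so the balance reaches zero during payment 27.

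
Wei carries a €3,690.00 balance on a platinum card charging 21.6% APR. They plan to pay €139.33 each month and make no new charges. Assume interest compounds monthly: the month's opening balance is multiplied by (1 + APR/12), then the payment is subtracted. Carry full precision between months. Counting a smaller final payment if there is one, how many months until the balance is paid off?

37 payments

Monthly rate r = 21.6%/12 = 1.8% = 0.018.
Recurrence: B ← B·(1+r) − €139.33.
Month 1: interest €66.42; balance after payment €3,617.09.
Month 2: interest €65.11; balance after payment €3,542.87.
Closed form: n = −ln(1 − rB₀/P)/ln(1+r) = −ln(0.52329)/ln(1.018) ≈ 36.302, so the balance reaches zero during payment 37.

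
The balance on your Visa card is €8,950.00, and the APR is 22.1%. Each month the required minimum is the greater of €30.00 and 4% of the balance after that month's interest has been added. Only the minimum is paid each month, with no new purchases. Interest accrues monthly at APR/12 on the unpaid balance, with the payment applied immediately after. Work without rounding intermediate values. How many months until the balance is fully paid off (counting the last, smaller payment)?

Monthly rate r = 22.1%/12 = 1.84167% = 0.0184167.
While 4% of the post-interest balance exceeds €30.00, each month B ← (B·(1+r))·(1 − 0.04), i.e. B shrinks by the factor (1+r)·0.96 = 0.97768.
This holds for months 1–111. Entering month 112 the balance is €730.57; 4% of the post-interest balance is now below €30.00, so the flat €30.00 minimum applies from here.
From month 112 a fixed €30.00 at rate r clears €730.57 in 33 more payments. Total: 111 + 33 = 144 months.

144 months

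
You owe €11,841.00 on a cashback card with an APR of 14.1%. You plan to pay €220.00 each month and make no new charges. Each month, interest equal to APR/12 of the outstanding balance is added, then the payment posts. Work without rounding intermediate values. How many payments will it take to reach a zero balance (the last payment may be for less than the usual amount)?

Monthly rate r = 14.1%/12 = 1.175% = 0.01175.
Recurrence: B ← B·(1+r) − €220.00.
Month 1: interest €139.13; balance after payment €11,760.13.
Month 2: interest €138.18; balance after payment €11,678.31.
Closed form: n = −ln(1 − rB₀/P)/ln(1+r) = −ln(0.36758)/ln(1.01175) ≈ 85.674, so the balance reaches zero during payment 86.

86 months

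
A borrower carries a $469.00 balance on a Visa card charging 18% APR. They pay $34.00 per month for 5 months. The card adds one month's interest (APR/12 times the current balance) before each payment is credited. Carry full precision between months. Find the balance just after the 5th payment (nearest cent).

$330.07

Monthly rate r = 18%/12 = 1.5% = 0.015.
Each month: B ← B·(1+r) − $34.00.
Month 1: interest $7.04; balance after payment $442.04.
Month 2: interest $6.63; balance after payment $414.67.
Month 3: interest $6.22; balance after payment $386.89.
Month 4: interest $5.80; balance after payment $358.69.
Month 5: interest $5.38; balance after payment $330.07.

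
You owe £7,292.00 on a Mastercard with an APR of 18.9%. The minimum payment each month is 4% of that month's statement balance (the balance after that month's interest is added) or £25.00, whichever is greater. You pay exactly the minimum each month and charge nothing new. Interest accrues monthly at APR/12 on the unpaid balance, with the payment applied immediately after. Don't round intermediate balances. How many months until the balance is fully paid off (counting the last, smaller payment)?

Monthly rate r = 18.9%/12 = 1.575% = 0.01575.
While 4% of the post-interest balance exceeds £25.00, each month B ← (B·(1+r))·(1 − 0.04), i.e. B shrinks by the factor (1+r)·0.96 = 0.97512.
This holds for months 1–99. Entering month 100 the balance is £602.00; 4% of the post-interest balance is now below £25.00, so the flat £25.00 minimum applies from here.
From month 100 a fixed £25.00 at rate r clears £602.00 in 31 more payments. Total: 99 + 31 = 130 months.

130 months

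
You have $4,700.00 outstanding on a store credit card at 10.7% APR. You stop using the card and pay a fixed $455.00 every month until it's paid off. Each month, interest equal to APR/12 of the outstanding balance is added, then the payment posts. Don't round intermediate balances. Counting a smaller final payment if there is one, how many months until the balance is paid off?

11 payments

Monthly rate r = 10.7%/12 = 0.891667% = 0.00891667.
Recurrence: B ← B·(1+r) − $455.00.
Month 1: interest $41.91; balance after payment $4,286.91.
Month 2: interest $38.22; balance after payment $3,870.13.
Closed form: n = −ln(1 − rB₀/P)/ln(1+r) = −ln(0.90789)/ln(1.00892) ≈ 10.885, so the balance reaches zero during payment 11.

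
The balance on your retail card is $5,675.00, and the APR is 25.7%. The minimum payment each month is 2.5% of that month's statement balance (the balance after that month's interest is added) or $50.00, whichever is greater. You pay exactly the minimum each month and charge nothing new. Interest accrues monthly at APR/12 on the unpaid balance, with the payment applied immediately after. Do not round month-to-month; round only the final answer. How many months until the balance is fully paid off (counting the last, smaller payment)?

344 months

Monthly rate r = 25.7%/12 = 2.14167% = 0.0214167.
While 2.5% of the post-interest balance exceeds $50.00, each month B ← (B·(1+r))·(1 − 0.025), i.e. B shrinks by the factor (1+r)·0.975 = 0.99588.
This holds for months 1–258. Entering month 259 the balance is $1,956.66; 2.5% of the post-interest balance is now below $50.00, so the flat $50.00 minimum applies from here.
From month 259 a fixed $50.00 at rate r clears $1,956.66 in 86 more payments. Total: 258 + 86 = 344 months.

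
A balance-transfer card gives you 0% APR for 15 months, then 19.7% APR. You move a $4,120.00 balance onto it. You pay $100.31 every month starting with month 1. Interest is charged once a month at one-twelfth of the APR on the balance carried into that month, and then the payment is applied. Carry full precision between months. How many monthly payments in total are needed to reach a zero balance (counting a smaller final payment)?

Promo months 1–15 at r₀ = 0%/12 = 0; months 16+ at r₁ = 19.7%/12 = 0.0164167.
After month 15 (no interest yet): B = $4,120.00 − 15·$100.31 = $2,615.35.
Then at r₁ with $100.31/mo: n₂ = −ln(1 − r₁·B/P)/ln(1+r₁) ≈ 34.31 → 35 more payments.

50 months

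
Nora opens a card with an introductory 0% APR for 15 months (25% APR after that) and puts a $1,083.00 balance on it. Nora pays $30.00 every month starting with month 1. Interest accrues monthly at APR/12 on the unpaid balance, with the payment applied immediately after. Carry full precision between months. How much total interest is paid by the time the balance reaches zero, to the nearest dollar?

Promo months 1–15 at r₀ = 0%/12 = 0; months 16+ at r₁ = 25%/12 = 0.0208333.
After month 15 (no interest yet): B = $1,083.00 − 15·$30.00 = $633.00.
Then at r₁ with $30.00/mo: n₂ = −ln(1 − r₁·B/P)/ln(1+r₁) ≈ 28.08 → 29 more payments.
Total paid = 43·$30.00 + $2.55 = $1,292.55; interest = $1,292.55 − $1,083.00 = $209.55.

$210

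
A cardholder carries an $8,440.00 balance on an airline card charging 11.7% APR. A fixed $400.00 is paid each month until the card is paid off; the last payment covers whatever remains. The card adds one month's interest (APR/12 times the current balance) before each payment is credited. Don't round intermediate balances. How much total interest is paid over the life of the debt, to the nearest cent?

$1,055.62

Monthly rate r = 11.7%/12 = 0.975% = 0.00975.
Payoff takes n = ⌈−ln(1 − rB₀/P)/ln(1+r)⌉ = ⌈23.738⌉ = 24 payments; the last is $295.62.
Total paid = 23·$400.00 + $295.62 = $9,495.62.
Total interest = total paid − principal = $9,495.62 − $8,440.00 = $1,055.62.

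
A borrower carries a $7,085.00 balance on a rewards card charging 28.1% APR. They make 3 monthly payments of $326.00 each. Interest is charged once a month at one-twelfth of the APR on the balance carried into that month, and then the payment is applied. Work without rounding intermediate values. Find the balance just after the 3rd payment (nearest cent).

Monthly rate r = 28.1%/12 = 2.34167% = 0.0234167.
Each month: B ← B·(1+r) − $326.00.
Month 1: interest $165.91; balance after payment $6,924.91.
Month 2: interest $162.16; balance after payment $6,761.07.
Month 3: interest $158.32; balance after payment $6,593.39.

$6,593.39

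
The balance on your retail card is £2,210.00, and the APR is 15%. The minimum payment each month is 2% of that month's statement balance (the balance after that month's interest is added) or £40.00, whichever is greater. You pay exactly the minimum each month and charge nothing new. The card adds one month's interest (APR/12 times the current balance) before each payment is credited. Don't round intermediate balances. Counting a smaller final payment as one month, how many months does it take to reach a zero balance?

Monthly rate r = 15%/12 = 1.25% = 0.0125.
While 2% of the post-interest balance exceeds £40.00, each month B ← (B·(1+r))·(1 − 0.02), i.e. B shrinks by the factor (1+r)·0.98 = 0.99225.
This holds for months 1–15. Entering month 16 the balance is £1,966.57; 2% of the post-interest balance is now below £40.00, so the flat £40.00 minimum applies from here.
From month 16 a fixed £40.00 at rate r clears £1,966.57 in 77 more payments. Total: 15 + 77 = 92 months.

92 months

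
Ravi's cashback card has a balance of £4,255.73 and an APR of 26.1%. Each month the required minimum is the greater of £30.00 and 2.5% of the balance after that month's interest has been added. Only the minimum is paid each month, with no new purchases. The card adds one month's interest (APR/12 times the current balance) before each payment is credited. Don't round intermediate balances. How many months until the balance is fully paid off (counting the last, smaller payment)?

Monthly rate r = 26.1%/12 = 2.175% = 0.02175.
While 2.5% of the post-interest balance exceeds £30.00, each month B ← (B·(1+r))·(1 − 0.025), i.e. B shrinks by the factor (1+r)·0.975 = 0.99621.
This holds for months 1–339. Entering month 340 the balance is £1,173.21; 2.5% of the post-interest balance is now below £30.00, so the flat £30.00 minimum applies from here.
From month 340 a fixed £30.00 at rate r clears £1,173.21 in 89 more payments. Total: 339 + 89 = 428 months.

428 months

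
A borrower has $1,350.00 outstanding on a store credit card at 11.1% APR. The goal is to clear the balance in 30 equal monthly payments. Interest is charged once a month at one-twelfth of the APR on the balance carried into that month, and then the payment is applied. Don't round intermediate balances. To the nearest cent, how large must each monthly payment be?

Monthly rate r = 11.1%/12 = 0.925% = 0.00925.
Level-payment amortization: P = B₀·r / (1 − (1+r)^(−n)) = 1350.00·0.00925 / (1 − 1.00925^(−30)).
Denominator 1 − (1+r)^(−30) = 0.241357345.
P = 12.4875 / 0.241357345 ≈ 51.74.

$51.74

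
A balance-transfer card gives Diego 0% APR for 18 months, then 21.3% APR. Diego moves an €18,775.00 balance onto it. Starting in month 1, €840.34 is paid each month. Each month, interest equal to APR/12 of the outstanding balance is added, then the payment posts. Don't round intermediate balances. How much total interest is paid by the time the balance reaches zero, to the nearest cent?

Promo months 1–18 at r₀ = 0%/12 = 0; months 19+ at r₁ = 21.3%/12 = 0.01775.
After month 18 (no interest yet): B = €18,775.00 − 18·€840.34 = €3,648.88.
Then at r₁ with €840.34/mo: n₂ = −ln(1 − r₁·B/P)/ln(1+r₁) ≈ 4.56 → 5 more payments.
Total paid = 22·€840.34 + €471.23 = €18,958.71; interest = €18,958.71 − €18,775.00 = €183.71.

€183.71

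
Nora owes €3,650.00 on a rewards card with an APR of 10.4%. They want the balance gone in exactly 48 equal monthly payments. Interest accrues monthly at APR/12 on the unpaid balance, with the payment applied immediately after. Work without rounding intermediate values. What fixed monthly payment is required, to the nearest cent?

Monthly rate r = 10.4%/12 = 0.866667% = 0.00866667.
Level-payment amortization: P = B₀·r / (1 − (1+r)^(−n)) = 3650.00·0.00866667 / (1 − 1.00867^(−48)).
Denominator 1 − (1+r)^(−48) = 0.339136312.
P = 31.6333 / 0.339136312 ≈ 93.28.

€93.28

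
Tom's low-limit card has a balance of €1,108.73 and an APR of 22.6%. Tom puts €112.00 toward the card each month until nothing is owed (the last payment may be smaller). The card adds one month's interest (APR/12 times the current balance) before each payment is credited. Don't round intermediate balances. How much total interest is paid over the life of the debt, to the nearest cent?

Monthly rate r = 22.6%/12 = 1.88333% = 0.0188333.
Payoff takes n = ⌈−ln(1 − rB₀/P)/ln(1+r)⌉ = ⌈11.059⌉ = 12 payments; the last is €6.62.
Total paid = 11·€112.00 + €6.62 = €1,238.62.
Total interest = total paid − principal = €1,238.62 − €1,108.73 = €129.89.

€129.89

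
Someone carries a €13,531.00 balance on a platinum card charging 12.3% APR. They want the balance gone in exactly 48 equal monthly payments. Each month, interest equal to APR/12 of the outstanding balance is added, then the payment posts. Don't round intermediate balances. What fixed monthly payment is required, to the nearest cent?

€358.32

Monthly rate r = 12.3%/12 = 1.025% = 0.01025.
Level-payment amortization: P = B₀·r / (1 − (1+r)^(−n)) = 13531.00·0.01025 / (1 − 1.01025^(−48)).
Denominator 1 − (1+r)^(−48) = 0.387064518.
P = 138.693 / 0.387064518 ≈ 358.32.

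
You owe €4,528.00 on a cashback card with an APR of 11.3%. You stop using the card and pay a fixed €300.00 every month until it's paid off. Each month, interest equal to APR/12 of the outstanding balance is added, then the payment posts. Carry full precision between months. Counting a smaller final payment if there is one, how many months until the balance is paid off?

17 payments

Monthly rate r = 11.3%/12 = 0.941667% = 0.00941667.
Recurrence: B ← B·(1+r) − €300.00.
Month 1: interest €42.64; balance after payment €4,270.64.
Month 2: interest €40.22; balance after payment €4,010.85.
Closed form: n = −ln(1 − rB₀/P)/ln(1+r) = −ln(0.85787)/ln(1.00942) ≈ 16.356, so the balance reaches zero during payment 17.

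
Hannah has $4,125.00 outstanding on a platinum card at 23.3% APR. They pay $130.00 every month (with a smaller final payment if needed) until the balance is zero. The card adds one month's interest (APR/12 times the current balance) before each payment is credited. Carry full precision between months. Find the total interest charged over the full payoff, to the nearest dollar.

Monthly rate r = 23.3%/12 = 1.94167% = 0.0194167.
Payoff takes n = ⌈−ln(1 − rB₀/P)/ln(1+r)⌉ = ⌈49.785⌉ = 50 payments; the last is $102.22.
Total paid = 49·$130.00 + $102.22 = $6,472.22.
Total interest = total paid − principal = $6,472.22 − $4,125.00 = $2,347.22.

$2,347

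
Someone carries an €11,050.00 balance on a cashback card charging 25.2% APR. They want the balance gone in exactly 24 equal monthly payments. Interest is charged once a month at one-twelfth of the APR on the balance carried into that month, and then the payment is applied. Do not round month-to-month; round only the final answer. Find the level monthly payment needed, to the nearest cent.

€590.86

Monthly rate r = 25.2%/12 = 2.1% = 0.021.
Level-payment amortization: P = B₀·r / (1 − (1+r)^(−n)) = 11050.00·0.021 / (1 − 1.021^(−24)).
Denominator 1 − (1+r)^(−24) = 0.392729492.
P = 232.05 / 0.392729492 ≈ 590.86.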